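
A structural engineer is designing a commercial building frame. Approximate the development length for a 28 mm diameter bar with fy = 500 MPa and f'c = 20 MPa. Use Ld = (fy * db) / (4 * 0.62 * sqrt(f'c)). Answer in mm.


Ld = (fy * db) / (4 * 0.62 * sqrt(f'c))
= (500 * 28) / (4 * 0.62 * sqrt(20))
= 14000 / 11.0909
= 1262.3 mm

1262.3 mm


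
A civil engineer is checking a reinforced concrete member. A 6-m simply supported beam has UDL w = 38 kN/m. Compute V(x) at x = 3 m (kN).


R_A = w * L / 2 = 38 * 6 / 2 = 114.0 kN
V(x) = R_A - w * x = 114.0 - 38 * 3
= 0.0 kN

0.0 kN


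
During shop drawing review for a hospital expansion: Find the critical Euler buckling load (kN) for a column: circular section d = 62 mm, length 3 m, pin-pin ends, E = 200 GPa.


I = pi * d^4 / 64 = 725331.7 mm^4
L = 3000.0 mm
P_cr = pi^2 * E * I / L^2
= 9.8696 * 200000.0 * 725331.7 / 3000.0^2
= 159083.04 N = 159.083 kN

159.083 kN


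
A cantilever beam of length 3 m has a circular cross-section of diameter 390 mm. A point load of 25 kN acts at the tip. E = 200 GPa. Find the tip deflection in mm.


I = pi * d^4 / 64 = pi * 390^4 / 64 = 1135607695.33 mm^4
L = 3000.0 mm, P = 25000.0 N, E = 200000.0 MPa
delta = P * L^3 / (3 * E * I)
= 25000.0 * 3000.0^3 / (3 * 200000.0 * 1135607695.33)
= 0.9907 mm

0.9907 mm


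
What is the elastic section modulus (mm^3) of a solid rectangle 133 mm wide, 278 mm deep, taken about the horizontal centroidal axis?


S = b * h^2 / 6
= 133 * 278^2 / 6
= 133 * 77284 / 6
= 1713128.67 mm^3

1713128.67 mm^3


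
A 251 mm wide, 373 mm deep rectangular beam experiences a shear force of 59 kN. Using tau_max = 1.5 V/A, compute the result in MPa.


A = b * h = 251 * 373 = 93623 mm^2
V = 59 kN = 59000.0 N
tau_max = 1.5 * V / A = 1.5 * 59000.0 / 93623
= 0.9453 MPa

0.9453 MPa


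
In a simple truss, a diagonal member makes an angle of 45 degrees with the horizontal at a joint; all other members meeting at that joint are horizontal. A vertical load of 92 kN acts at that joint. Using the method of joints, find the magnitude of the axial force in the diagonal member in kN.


At the joint, only the diagonal has a vertical component, so vertical equilibrium gives:
F * sin(45) = 92
F = 92 / sin(45)
= 92 / 0.707107
= 130.11 kN

130.11 kN


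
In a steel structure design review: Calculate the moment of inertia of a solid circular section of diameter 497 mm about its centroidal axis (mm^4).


r = d / 2 = 497 / 2 = 248.5 mm
I = pi * r^4 / 4 = pi * 248.5^4 / 4
= 2994990530.91 mm^4

2994990530.91 mm^4


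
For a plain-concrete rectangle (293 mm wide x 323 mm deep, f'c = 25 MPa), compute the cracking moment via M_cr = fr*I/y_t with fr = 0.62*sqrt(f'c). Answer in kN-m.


fr = 0.62 * sqrt(25) = 0.62 * 5.0 = 3.1 MPa
I = 293 * 323^3 / 12 = 822799352.58 mm^4
y_t = 161.5 mm
M_cr = fr * I / y_t = 3.1 * 822799352.58 / 161.5 N-mm
= 15.7937 kN-m

15.7937 kN-m


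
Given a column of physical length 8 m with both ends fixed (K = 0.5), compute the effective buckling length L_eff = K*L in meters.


L_eff = K * L
= 0.5 * 8
= 4.0 m

4.0 m


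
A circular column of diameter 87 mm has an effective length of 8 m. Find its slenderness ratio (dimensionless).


Radius of gyration r = d / 4 = 87 / 4 = 21.75 mm
L_eff = 8000.0 mm
Slenderness ratio = L / r = 8000.0 / 21.75 = 367.82 (dimensionless)

367.82 (dimensionless)


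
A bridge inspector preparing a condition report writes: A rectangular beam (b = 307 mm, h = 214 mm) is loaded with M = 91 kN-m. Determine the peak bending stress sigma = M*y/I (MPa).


I = b * h^3 / 12 = 307 * 214^3 / 12 = 250725467.33 mm^4
y = h / 2 = 214 / 2 = 107.0 mm
M = 91 kN-m = 91000000.0 N-mm
sigma = M * y / I = 91000000.0 * 107.0 / 250725467.33
= 38.84 MPa

38.84 MPa


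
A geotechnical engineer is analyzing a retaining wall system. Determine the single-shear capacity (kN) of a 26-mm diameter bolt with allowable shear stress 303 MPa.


A = pi * d^2 / 4 = pi * 26^2 / 4 = 530.9292 mm^2
V = f_v * A / 1000 = 303 * 530.9292 / 1000
= 160.8715 kN

160.8715 kN


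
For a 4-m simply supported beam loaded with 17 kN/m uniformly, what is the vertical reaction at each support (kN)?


Total load = w * L = 17 * 4 = 68 kN
By symmetry, each reaction R = total / 2 = 68 / 2 = 34.0 kN

34.0 kN


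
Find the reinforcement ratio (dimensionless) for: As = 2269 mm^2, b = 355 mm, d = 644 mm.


rho = As / (b * d)
= 2269 / (355 * 644)
= 2269 / 228620
= 0.009925 (dimensionless)

0.009925 (dimensionless)


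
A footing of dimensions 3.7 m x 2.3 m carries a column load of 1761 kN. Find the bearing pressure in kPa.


A = 3.7 * 2.3 = 8.51 m^2
q = P / A = 1761 / 8.51
= 206.933 kPa

206.933 kPa


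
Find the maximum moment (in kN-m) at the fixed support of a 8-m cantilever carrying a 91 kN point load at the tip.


For a cantilever with a point load at the free end:
M_max = P * L = 91 * 8 = 728 kN-m

728 kN-m


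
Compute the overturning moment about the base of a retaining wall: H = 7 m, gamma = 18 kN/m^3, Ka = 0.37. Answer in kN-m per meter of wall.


Pa = 0.5 * Ka * gamma * H^2
= 0.5 * 0.37 * 18 * 7^2
= 163.17 kN/m
Arm = H / 3 = 7 / 3 = 2.3333 m
Mo = Pa * arm = Pa * H / 3 = 163.17 * 7 / 3 = 380.73 kN-m/m

380.73 kN-m/m


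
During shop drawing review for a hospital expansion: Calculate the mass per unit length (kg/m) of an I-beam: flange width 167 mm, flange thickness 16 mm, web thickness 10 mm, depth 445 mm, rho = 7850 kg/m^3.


A_flanges = 2 * 167 * 16 = 5344 mm^2
A_web = (445 - 2 * 16) * 10 = 4130 mm^2
A_total = 5344 + 4130 = 9474 mm^2 = 0.009474 m^2
Weight = rho * A = 7850 * 0.009474 = 74.3709 kg/m

74.3709 kg/m


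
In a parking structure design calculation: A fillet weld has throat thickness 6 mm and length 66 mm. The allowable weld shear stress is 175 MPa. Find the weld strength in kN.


Strength = throat * length * allowable stress
= 6 * 66 * 175 N
= 69300 N
= 69.3 kN

69.3 kN


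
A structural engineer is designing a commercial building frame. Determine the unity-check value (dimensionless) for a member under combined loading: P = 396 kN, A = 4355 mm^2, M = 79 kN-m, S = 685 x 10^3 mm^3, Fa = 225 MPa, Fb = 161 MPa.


f_a = P / A = 396000.0 / 4355 = 90.93 MPa
f_b = M / S = 79000000.0 / 685000.0 = 115.3285 MPa
Ratio = f_a / Fa + f_b / Fb
= 90.93 / 225 + 115.3285 / 161
= 1.1205 (dimensionless)

1.1205 (dimensionless)


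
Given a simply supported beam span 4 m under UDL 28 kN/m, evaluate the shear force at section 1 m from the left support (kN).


R_A = w * L / 2 = 28 * 4 / 2 = 56.0 kN
V(x) = R_A - w * x = 56.0 - 28 * 1
= 28.0 kN

28.0 kN


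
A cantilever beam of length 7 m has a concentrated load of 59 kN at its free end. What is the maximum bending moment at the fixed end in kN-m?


For a cantilever with a point load at the free end:
M_max = P * L = 59 * 7 = 413 kN-m

413 kN-m


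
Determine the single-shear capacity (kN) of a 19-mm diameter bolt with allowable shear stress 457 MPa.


A = pi * d^2 / 4 = pi * 19^2 / 4 = 283.5287 mm^2
V = f_v * A / 1000 = 457 * 283.5287 / 1000
= 129.5726 kN

129.5726 kN


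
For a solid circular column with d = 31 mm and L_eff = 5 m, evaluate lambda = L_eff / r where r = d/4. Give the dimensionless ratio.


Radius of gyration r = d / 4 = 31 / 4 = 7.75 mm
L_eff = 5000.0 mm
Slenderness ratio = L / r = 5000.0 / 7.75 = 645.16 (dimensionless)

645.16 (dimensionless)


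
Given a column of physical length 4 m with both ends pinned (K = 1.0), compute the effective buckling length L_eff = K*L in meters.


L_eff = K * L
= 1.0 * 4
= 4.0 m

4.0 m


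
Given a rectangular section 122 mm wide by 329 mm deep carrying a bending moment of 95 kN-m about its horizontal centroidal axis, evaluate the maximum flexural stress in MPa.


I = b * h^3 / 12 = 122 * 329^3 / 12 = 362048104.83 mm^4
y = h / 2 = 329 / 2 = 164.5 mm
M = 95 kN-m = 95000000.0 N-mm
sigma = M * y / I = 95000000.0 * 164.5 / 362048104.83
= 43.16 MPa

43.16 MPa


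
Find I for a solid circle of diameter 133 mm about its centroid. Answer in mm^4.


r = d / 2 = 133 / 2 = 66.5 mm
I = pi * r^4 / 4 = pi * 66.5^4 / 4
= 15359478.22 mm^4

15359478.22 mm^4


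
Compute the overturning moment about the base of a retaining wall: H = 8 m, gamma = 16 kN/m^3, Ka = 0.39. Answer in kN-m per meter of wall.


Pa = 0.5 * Ka * gamma * H^2
= 0.5 * 0.39 * 16 * 8^2
= 199.68 kN/m
Arm = H / 3 = 8 / 3 = 2.6667 m
Mo = Pa * arm = Pa * H / 3 = 199.68 * 8 / 3 = 532.48 kN-m/m

532.48 kN-m/m


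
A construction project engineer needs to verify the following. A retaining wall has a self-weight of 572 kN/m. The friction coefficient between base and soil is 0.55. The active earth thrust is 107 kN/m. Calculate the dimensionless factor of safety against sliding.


Resisting force = mu * W = 0.55 * 572 = 314.6 kN/m
FOS = Resisting / Driving = 314.6 / 107
= 2.9402 (dimensionless)

2.9402 (dimensionless)


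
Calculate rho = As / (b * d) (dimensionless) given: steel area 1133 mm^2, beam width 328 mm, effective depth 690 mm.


rho = As / (b * d)
= 1133 / (328 * 690)
= 1133 / 226320
= 0.005006 (dimensionless)

0.005006 (dimensionless)


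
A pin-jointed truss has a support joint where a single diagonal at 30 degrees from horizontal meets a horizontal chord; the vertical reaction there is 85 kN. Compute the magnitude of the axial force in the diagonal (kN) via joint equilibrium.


At the joint, only the diagonal has a vertical component, so vertical equilibrium gives:
F * sin(30) = 85
F = 85 / sin(30)
= 85 / 0.5
= 170.0 kN

170.0 kN


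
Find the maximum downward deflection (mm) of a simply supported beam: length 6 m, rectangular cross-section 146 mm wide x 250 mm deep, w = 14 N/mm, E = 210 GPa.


I = 146 * 250^3 / 12 = 190104166.67 mm^4
L = 6000.0 mm, w = 14 N/mm, E = 210000.0 MPa
delta = 5 * w * L^4 / (384 * E * I)
= 5 * 14 * 6000.0^4 / (384 * 210000.0 * 190104166.67)
= 5.9178 mm

5.9178 mm


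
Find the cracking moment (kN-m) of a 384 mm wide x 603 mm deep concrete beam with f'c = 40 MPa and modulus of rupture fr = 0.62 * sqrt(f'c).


fr = 0.62 * sqrt(40) = 0.62 * 6.3246 = 3.9212 MPa
I = 384 * 603^3 / 12 = 7016199264.0 mm^4
y_t = 301.5 mm
M_cr = fr * I / y_t = 3.9212 * 7016199264.0 / 301.5 N-mm
= 91.2507 kN-m

91.2507 kN-m


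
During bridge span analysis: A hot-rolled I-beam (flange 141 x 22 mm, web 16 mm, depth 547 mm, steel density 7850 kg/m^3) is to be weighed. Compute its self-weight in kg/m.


A_flanges = 2 * 141 * 22 = 6204 mm^2
A_web = (547 - 2 * 22) * 16 = 8048 mm^2
A_total = 6204 + 8048 = 14252 mm^2 = 0.014252 m^2
Weight = rho * A = 7850 * 0.014252 = 111.8782 kg/m

111.8782 kg/m


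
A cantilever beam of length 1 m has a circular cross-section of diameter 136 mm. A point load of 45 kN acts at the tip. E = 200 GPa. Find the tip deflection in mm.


I = pi * d^4 / 64 = pi * 136^4 / 64 = 16792893.44 mm^4
L = 1000.0 mm, P = 45000.0 N, E = 200000.0 MPa
delta = P * L^3 / (3 * E * I)
= 45000.0 * 1000.0^3 / (3 * 200000.0 * 16792893.44)
= 4.4662 mm

4.4662 mm


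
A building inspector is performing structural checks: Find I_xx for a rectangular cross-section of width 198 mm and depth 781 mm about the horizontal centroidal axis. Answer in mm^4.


I = b * h^3 / 12
= 198 * 781^3 / 12
= 198 * 476379541 / 12
= 7860262426.5 mm^4

7860262426.5 mm^4


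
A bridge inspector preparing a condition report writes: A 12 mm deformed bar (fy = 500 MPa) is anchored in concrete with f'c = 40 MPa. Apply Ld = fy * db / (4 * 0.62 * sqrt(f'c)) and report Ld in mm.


Ld = (fy * db) / (4 * 0.62 * sqrt(f'c))
= (500 * 12) / (4 * 0.62 * sqrt(40))
= 6000 / 15.6849
= 382.53 mm

382.53 mm


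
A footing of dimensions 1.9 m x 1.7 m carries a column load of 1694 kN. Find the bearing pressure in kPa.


A = 1.9 * 1.7 = 3.23 m^2
q = P / A = 1694 / 3.23
= 524.4582 kPa

524.4582 kPa


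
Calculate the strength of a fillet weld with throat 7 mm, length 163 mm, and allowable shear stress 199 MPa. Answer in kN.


Strength = throat * length * allowable stress
= 7 * 163 * 199 N
= 227059 N
= 227.06 kN

227.06 kN


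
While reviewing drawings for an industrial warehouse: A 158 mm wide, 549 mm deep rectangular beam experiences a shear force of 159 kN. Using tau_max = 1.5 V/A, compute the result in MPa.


A = b * h = 158 * 549 = 86742 mm^2
V = 159 kN = 159000.0 N
tau_max = 1.5 * V / A = 1.5 * 159000.0 / 86742
= 2.7495 MPa

2.7495 MPa


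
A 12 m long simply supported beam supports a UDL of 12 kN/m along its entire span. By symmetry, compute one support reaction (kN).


Total load = w * L = 12 * 12 = 144 kN
By symmetry, each reaction R = total / 2 = 144 / 2 = 72.0 kN

72.0 kN


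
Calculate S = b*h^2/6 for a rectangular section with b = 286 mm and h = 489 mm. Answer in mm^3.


S = b * h^2 / 6
= 286 * 489^2 / 6
= 286 * 239121 / 6
= 11398101.0 mm^3

11398101.0 mm^3


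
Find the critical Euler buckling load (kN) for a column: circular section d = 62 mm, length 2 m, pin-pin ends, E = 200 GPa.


I = pi * d^4 / 64 = 725331.7 mm^4
L = 2000.0 mm
P_cr = pi^2 * E * I / L^2
= 9.8696 * 200000.0 * 725331.7 / 2000.0^2
= 357936.85 N = 357.9368 kN

357.9368 kN


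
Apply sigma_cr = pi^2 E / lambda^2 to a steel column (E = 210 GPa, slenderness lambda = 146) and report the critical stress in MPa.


sigma_cr = pi^2 * E / lambda^2
= 9.8696 * 210000.0 / 146^2
= 9.8696 * 210000.0 / 21316
= 97.2329 MPa

97.2329 MPa


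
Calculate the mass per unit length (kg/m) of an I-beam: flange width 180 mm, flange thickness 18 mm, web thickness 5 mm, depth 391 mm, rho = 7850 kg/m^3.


A_flanges = 2 * 180 * 18 = 6480 mm^2
A_web = (391 - 2 * 18) * 5 = 1775 mm^2
A_total = 6480 + 1775 = 8255 mm^2 = 0.008255 m^2
Weight = rho * A = 7850 * 0.008255 = 64.8017 kg/m

64.8017 kg/m


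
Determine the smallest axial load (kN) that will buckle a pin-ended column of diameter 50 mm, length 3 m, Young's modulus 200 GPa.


I = pi * d^4 / 64 = 306796.16 mm^4
L = 3000.0 mm
P_cr = pi^2 * E * I / L^2
= 9.8696 * 200000.0 * 306796.16 / 3000.0^2
= 67287.93 N = 67.2879 kN

67.2879 kN


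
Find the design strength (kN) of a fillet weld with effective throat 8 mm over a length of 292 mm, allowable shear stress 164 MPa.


Strength = throat * length * allowable stress
= 8 * 292 * 164 N
= 383104 N
= 383.1 kN

383.1 kN


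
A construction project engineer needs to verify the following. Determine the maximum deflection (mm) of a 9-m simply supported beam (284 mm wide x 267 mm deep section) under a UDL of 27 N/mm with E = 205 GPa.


I = 284 * 267^3 / 12 = 450475191.0 mm^4
L = 9000.0 mm, w = 27 N/mm, E = 205000.0 MPa
delta = 5 * w * L^4 / (384 * E * I)
= 5 * 27 * 9000.0^4 / (384 * 205000.0 * 450475191.0)
= 24.9774 mm

24.9774 mm


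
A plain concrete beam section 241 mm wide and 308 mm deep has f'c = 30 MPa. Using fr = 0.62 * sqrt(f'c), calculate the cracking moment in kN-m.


fr = 0.62 * sqrt(30) = 0.62 * 5.4772 = 3.3959 MPa
I = 241 * 308^3 / 12 = 586797082.67 mm^4
y_t = 154.0 mm
M_cr = fr * I / y_t = 3.3959 * 586797082.67 / 154.0 N-mm
= 12.9396 kN-m

12.9396 kN-m


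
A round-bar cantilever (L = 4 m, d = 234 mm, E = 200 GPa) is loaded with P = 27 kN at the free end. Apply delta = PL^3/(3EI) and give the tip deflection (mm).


I = pi * d^4 / 64 = pi * 234^4 / 64 = 147174757.31 mm^4
L = 4000.0 mm, P = 27000.0 N, E = 200000.0 MPa
delta = P * L^3 / (3 * E * I)
= 27000.0 * 4000.0^3 / (3 * 200000.0 * 147174757.31)
= 19.5686 mm

19.5686 mm


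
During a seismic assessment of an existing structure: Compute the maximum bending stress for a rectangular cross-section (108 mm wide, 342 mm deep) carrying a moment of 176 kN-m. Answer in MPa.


I = b * h^3 / 12 = 108 * 342^3 / 12 = 360015192.0 mm^4
y = h / 2 = 342 / 2 = 171.0 mm
M = 176 kN-m = 176000000.0 N-mm
sigma = M * y / I = 176000000.0 * 171.0 / 360015192.0
= 83.6 MPa

83.6 MPa


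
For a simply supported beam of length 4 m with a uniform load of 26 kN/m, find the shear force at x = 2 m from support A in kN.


R_A = w * L / 2 = 26 * 4 / 2 = 52.0 kN
V(x) = R_A - w * x = 52.0 - 26 * 2
= 0.0 kN

0.0 kN


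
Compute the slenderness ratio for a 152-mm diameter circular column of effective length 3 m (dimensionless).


Radius of gyration r = d / 4 = 152 / 4 = 38.0 mm
L_eff = 3000.0 mm
Slenderness ratio = L / r = 3000.0 / 38.0 = 78.95 (dimensionless)

78.95 (dimensionless)


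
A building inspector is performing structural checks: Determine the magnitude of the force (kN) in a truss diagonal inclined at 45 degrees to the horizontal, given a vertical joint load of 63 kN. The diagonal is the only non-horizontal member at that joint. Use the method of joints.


At the joint, only the diagonal has a vertical component, so vertical equilibrium gives:
F * sin(45) = 63
F = 63 / sin(45)
= 63 / 0.707107
= 89.1 kN

89.1 kN


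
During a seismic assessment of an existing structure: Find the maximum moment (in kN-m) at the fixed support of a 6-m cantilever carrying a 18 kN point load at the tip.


For a cantilever with a point load at the free end:
M_max = P * L = 18 * 6 = 108 kN-m

108 kN-m


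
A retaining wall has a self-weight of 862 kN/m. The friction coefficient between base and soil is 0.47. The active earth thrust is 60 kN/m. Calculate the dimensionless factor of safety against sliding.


Resisting force = mu * W = 0.47 * 862 = 405.14 kN/m
FOS = Resisting / Driving = 405.14 / 60
= 6.7523 (dimensionless)

6.7523 (dimensionless)


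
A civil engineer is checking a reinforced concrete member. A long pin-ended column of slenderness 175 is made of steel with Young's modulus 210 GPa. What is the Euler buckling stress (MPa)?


sigma_cr = pi^2 * E / lambda^2
= 9.8696 * 210000.0 / 175^2
= 9.8696 * 210000.0 / 30625
= 67.6773 MPa

67.6773 MPa


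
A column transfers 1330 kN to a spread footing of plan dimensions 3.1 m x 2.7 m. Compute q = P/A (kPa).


A = 3.1 * 2.7 = 8.37 m^2
q = P / A = 1330 / 8.37
= 158.9008 kPa

158.9008 kPa


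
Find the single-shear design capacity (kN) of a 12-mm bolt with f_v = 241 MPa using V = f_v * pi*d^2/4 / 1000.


A = pi * d^2 / 4 = pi * 12^2 / 4 = 113.0973 mm^2
V = f_v * A / 1000 = 241 * 113.0973 / 1000
= 27.2565 kN

27.2565 kN


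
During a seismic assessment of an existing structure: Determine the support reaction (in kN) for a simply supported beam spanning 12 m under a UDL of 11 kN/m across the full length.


Total load = w * L = 11 * 12 = 132 kN
By symmetry, each reaction R = total / 2 = 132 / 2 = 66.0 kN

66.0 kN


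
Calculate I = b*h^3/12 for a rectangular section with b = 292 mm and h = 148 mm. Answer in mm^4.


I = b * h^3 / 12
= 292 * 148^3 / 12
= 292 * 3241792 / 12
= 78883605.33 mm^4

78883605.33 mm^4


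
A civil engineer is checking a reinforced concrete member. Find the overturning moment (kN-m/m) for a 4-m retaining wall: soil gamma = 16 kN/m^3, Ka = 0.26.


Pa = 0.5 * Ka * gamma * H^2
= 0.5 * 0.26 * 16 * 4^2
= 33.28 kN/m
Arm = H / 3 = 4 / 3 = 1.3333 m
Mo = Pa * arm = Pa * H / 3 = 33.28 * 4 / 3 = 44.3733 kN-m/m

44.3733 kN-m/m


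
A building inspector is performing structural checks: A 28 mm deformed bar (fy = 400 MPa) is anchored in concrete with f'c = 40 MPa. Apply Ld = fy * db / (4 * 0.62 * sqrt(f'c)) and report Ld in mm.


Ld = (fy * db) / (4 * 0.62 * sqrt(f'c))
= (400 * 28) / (4 * 0.62 * sqrt(40))
= 11200 / 15.6849
= 714.06 mm

714.06 mm


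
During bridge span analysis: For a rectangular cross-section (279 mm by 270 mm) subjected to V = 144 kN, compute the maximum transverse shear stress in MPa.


A = b * h = 279 * 270 = 75330 mm^2
V = 144 kN = 144000.0 N
tau_max = 1.5 * V / A = 1.5 * 144000.0 / 75330
= 2.8674 MPa

2.8674 MPa


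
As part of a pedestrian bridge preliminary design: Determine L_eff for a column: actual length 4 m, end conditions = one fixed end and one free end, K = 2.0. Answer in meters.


L_eff = K * L
= 2.0 * 4
= 8.0 m

8.0 m


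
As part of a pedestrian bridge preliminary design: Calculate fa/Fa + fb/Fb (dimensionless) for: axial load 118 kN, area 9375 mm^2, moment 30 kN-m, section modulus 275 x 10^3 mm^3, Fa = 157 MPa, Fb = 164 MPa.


f_a = P / A = 118000.0 / 9375 = 12.5867 MPa
f_b = M / S = 30000000.0 / 275000.0 = 109.0909 MPa
Ratio = f_a / Fa + f_b / Fb
= 12.5867 / 157 + 109.0909 / 164
= 0.7454 (dimensionless)

0.7454 (dimensionless)


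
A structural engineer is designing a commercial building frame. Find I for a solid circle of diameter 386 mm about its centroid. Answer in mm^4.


r = d / 2 = 386 / 2 = 193.0 mm
I = pi * r^4 / 4 = pi * 193.0^4 / 4
= 1089730527.72 mm^4

1089730527.72 mm^4


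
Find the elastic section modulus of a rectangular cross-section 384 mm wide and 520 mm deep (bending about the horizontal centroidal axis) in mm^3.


S = b * h^2 / 6
= 384 * 520^2 / 6
= 384 * 270400 / 6
= 17305600.0 mm^3

17305600.0 mm^3


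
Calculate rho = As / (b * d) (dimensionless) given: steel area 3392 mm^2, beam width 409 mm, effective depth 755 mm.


rho = As / (b * d)
= 3392 / (409 * 755)
= 3392 / 308795
= 0.010985 (dimensionless)

0.010985 (dimensionless)


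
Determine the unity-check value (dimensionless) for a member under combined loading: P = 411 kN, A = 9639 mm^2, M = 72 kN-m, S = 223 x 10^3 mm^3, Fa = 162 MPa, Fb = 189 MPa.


f_a = P / A = 411000.0 / 9639 = 42.6393 MPa
f_b = M / S = 72000000.0 / 223000.0 = 322.87 MPa
Ratio = f_a / Fa + f_b / Fb
= 42.6393 / 162 + 322.87 / 189
= 1.9715 (dimensionless)

1.9715 (dimensionless)


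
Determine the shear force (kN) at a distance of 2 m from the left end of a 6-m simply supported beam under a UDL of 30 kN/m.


R_A = w * L / 2 = 30 * 6 / 2 = 90.0 kN
V(x) = R_A - w * x = 90.0 - 30 * 2
= 30.0 kN

30.0 kN


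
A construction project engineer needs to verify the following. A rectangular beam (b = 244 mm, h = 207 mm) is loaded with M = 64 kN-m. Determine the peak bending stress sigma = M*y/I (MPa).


I = b * h^3 / 12 = 244 * 207^3 / 12 = 180351441.0 mm^4
y = h / 2 = 207 / 2 = 103.5 mm
M = 64 kN-m = 64000000.0 N-mm
sigma = M * y / I = 64000000.0 * 103.5 / 180351441.0
= 36.73 MPa

36.73 MPa


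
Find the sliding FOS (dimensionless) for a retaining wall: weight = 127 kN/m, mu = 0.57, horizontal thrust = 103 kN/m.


Resisting force = mu * W = 0.57 * 127 = 72.39 kN/m
FOS = Resisting / Driving = 72.39 / 103
= 0.7028 (dimensionless)

0.7028 (dimensionless)


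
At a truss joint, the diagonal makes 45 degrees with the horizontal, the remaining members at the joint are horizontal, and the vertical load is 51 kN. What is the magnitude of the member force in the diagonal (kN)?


At the joint, only the diagonal has a vertical component, so vertical equilibrium gives:
F * sin(45) = 51
F = 51 / sin(45)
= 51 / 0.707107
= 72.12 kN

72.12 kN


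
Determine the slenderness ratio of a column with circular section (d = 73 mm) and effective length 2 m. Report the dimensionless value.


Radius of gyration r = d / 4 = 73 / 4 = 18.25 mm
L_eff = 2000.0 mm
Slenderness ratio = L / r = 2000.0 / 18.25 = 109.59 (dimensionless)

109.59 (dimensionless)


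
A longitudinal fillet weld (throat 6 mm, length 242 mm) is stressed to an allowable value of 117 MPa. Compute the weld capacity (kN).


Strength = throat * length * allowable stress
= 6 * 242 * 117 N
= 169884 N
= 169.88 kN

169.88 kN


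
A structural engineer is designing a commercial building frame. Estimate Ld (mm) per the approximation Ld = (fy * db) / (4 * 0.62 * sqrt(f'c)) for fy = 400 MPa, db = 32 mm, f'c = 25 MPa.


Ld = (fy * db) / (4 * 0.62 * sqrt(f'c))
= (400 * 32) / (4 * 0.62 * sqrt(25))
= 12800 / 12.4
= 1032.26 mm

1032.26 mm


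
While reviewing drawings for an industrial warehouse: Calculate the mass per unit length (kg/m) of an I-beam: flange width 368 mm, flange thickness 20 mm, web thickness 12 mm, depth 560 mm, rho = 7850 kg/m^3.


A_flanges = 2 * 368 * 20 = 14720 mm^2
A_web = (560 - 2 * 20) * 12 = 6240 mm^2
A_total = 14720 + 6240 = 20960 mm^2 = 0.020960 m^2
Weight = rho * A = 7850 * 0.020960 = 164.536 kg/m

164.536 kg/m


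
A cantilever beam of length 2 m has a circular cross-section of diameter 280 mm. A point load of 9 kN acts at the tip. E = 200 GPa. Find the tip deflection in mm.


I = pi * d^4 / 64 = pi * 280^4 / 64 = 301718558.45 mm^4
L = 2000.0 mm, P = 9000.0 N, E = 200000.0 MPa
delta = P * L^3 / (3 * E * I)
= 9000.0 * 2000.0^3 / (3 * 200000.0 * 301718558.45)
= 0.3977 mm

0.3977 mm


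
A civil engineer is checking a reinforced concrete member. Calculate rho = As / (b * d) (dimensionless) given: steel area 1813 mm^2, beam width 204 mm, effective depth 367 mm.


rho = As / (b * d)
= 1813 / (204 * 367)
= 1813 / 74868
= 0.024216 (dimensionless)

0.024216 (dimensionless)


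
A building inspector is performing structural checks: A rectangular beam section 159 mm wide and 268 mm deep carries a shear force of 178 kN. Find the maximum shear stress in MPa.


A = b * h = 159 * 268 = 42612 mm^2
V = 178 kN = 178000.0 N
tau_max = 1.5 * V / A = 1.5 * 178000.0 / 42612
= 6.2658 MPa

6.2658 MPa


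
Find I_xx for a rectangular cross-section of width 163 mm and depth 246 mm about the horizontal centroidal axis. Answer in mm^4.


I = b * h^3 / 12
= 163 * 246^3 / 12
= 163 * 14886936 / 12
= 202214214.0 mm^4

202214214.0 mm^4


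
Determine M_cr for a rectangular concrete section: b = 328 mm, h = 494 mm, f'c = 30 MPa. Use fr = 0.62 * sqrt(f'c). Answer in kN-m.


fr = 0.62 * sqrt(30) = 0.62 * 5.4772 = 3.3959 MPa
I = 328 * 494^3 / 12 = 3295136762.67 mm^4
y_t = 247.0 mm
M_cr = fr * I / y_t = 3.3959 * 3295136762.67 / 247.0 N-mm
= 45.3032 kN-m

45.3032 kN-m


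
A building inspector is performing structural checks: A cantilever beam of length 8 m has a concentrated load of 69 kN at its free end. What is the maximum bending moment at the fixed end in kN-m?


For a cantilever with a point load at the free end:
M_max = P * L = 69 * 8 = 552 kN-m

552 kN-m


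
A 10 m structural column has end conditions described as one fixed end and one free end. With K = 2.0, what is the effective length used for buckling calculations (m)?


L_eff = K * L
= 2.0 * 10
= 20.0 m

20.0 m


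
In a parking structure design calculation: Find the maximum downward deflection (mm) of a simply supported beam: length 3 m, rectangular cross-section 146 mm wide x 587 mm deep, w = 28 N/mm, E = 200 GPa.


I = 146 * 587^3 / 12 = 2460854369.83 mm^4
L = 3000.0 mm, w = 28 N/mm, E = 200000.0 MPa
delta = 5 * w * L^4 / (384 * E * I)
= 5 * 28 * 3000.0^4 / (384 * 200000.0 * 2460854369.83)
= 0.06 mm

0.06 mm


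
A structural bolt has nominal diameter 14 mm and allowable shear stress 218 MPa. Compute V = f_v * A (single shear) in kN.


A = pi * d^2 / 4 = pi * 14^2 / 4 = 153.938 mm^2
V = f_v * A / 1000 = 218 * 153.938 / 1000
= 33.5585 kN

33.5585 kN


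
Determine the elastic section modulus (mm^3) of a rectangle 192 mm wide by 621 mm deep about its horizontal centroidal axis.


S = b * h^2 / 6
= 192 * 621^2 / 6
= 192 * 385641 / 6
= 12340512.0 mm^3

12340512.0 mm^3


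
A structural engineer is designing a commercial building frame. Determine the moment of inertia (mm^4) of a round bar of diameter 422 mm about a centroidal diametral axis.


r = d / 2 = 422 / 2 = 211.0 mm
I = pi * r^4 / 4 = pi * 211.0^4 / 4
= 1556752968.6 mm^4

1556752968.6 mm^4


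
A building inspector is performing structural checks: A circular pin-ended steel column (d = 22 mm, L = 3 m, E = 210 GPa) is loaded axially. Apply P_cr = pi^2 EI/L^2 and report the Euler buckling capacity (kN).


I = pi * d^4 / 64 = 11499.01 mm^4
L = 3000.0 mm
P_cr = pi^2 * E * I / L^2
= 9.8696 * 210000.0 * 11499.01 / 3000.0^2
= 2648.12 N = 2.6481 kN

2.6481 kN


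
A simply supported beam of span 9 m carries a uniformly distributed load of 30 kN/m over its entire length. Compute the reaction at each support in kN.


Total load = w * L = 30 * 9 = 270 kN
By symmetry, each reaction R = total / 2 = 270 / 2 = 135.0 kN

135.0 kN


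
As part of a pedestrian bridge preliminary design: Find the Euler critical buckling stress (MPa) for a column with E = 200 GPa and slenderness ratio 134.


sigma_cr = pi^2 * E / lambda^2
= 9.8696 * 200000.0 / 134^2
= 9.8696 * 200000.0 / 17956
= 109.931 MPa

109.931 MPa


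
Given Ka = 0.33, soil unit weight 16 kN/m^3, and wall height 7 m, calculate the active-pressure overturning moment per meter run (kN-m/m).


Pa = 0.5 * Ka * gamma * H^2
= 0.5 * 0.33 * 16 * 7^2
= 129.36 kN/m
Arm = H / 3 = 7 / 3 = 2.3333 m
Mo = Pa * arm = Pa * H / 3 = 129.36 * 7 / 3 = 301.84 kN-m/m

301.84 kN-m/m


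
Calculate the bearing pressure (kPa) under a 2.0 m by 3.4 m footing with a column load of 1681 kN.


A = 2.0 * 3.4 = 6.8 m^2
q = P / A = 1681 / 6.8
= 247.2059 kPa

247.2059 kPa


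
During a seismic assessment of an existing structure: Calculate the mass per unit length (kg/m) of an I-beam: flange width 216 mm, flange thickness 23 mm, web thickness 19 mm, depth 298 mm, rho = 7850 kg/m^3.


A_flanges = 2 * 216 * 23 = 9936 mm^2
A_web = (298 - 2 * 23) * 19 = 4788 mm^2
A_total = 9936 + 4788 = 14724 mm^2 = 0.014724 m^2
Weight = rho * A = 7850 * 0.014724 = 115.5834 kg/m

115.5834 kg/m


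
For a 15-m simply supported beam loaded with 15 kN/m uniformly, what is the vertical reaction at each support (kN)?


Total load = w * L = 15 * 15 = 225 kN
By symmetry, each reaction R = total / 2 = 225 / 2 = 112.5 kN

112.5 kN


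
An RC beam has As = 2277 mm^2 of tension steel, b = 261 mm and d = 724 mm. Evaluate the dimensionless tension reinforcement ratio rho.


rho = As / (b * d)
= 2277 / (261 * 724)
= 2277 / 188964
= 0.01205 (dimensionless)

0.01205 (dimensionless)


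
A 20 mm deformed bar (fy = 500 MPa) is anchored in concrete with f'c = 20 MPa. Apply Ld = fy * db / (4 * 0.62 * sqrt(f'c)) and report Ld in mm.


Ld = (fy * db) / (4 * 0.62 * sqrt(f'c))
= (500 * 20) / (4 * 0.62 * sqrt(20))
= 10000 / 11.0909
= 901.64 mm

901.64 mm


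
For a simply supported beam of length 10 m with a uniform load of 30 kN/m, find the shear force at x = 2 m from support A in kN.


R_A = w * L / 2 = 30 * 10 / 2 = 150.0 kN
V(x) = R_A - w * x = 150.0 - 30 * 2
= 90.0 kN

90.0 kN


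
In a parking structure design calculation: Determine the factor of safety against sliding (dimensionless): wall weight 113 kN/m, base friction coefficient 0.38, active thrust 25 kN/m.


Resisting force = mu * W = 0.38 * 113 = 42.94 kN/m
FOS = Resisting / Driving = 42.94 / 25
= 1.7176 (dimensionless)

1.7176 (dimensionless)


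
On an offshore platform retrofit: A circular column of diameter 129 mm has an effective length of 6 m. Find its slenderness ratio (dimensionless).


Radius of gyration r = d / 4 = 129 / 4 = 32.25 mm
L_eff = 6000.0 mm
Slenderness ratio = L / r = 6000.0 / 32.25 = 186.05 (dimensionless)

186.05 (dimensionless)


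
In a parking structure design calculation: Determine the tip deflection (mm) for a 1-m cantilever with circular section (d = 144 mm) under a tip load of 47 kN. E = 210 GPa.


I = pi * d^4 / 64 = pi * 144^4 / 64 = 21106677.15 mm^4
L = 1000.0 mm, P = 47000.0 N, E = 210000.0 MPa
delta = P * L^3 / (3 * E * I)
= 47000.0 * 1000.0^3 / (3 * 210000.0 * 21106677.15)
= 3.5346 mm

3.5346 mm


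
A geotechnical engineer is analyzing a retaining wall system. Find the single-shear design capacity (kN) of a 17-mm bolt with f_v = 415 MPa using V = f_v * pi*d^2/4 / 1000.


A = pi * d^2 / 4 = pi * 17^2 / 4 = 226.9801 mm^2
V = f_v * A / 1000 = 415 * 226.9801 / 1000
= 94.1967 kN

94.1967 kN


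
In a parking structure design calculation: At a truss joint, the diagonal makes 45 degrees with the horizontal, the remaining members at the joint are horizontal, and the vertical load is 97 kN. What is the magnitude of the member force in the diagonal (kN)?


At the joint, only the diagonal has a vertical component, so vertical equilibrium gives:
F * sin(45) = 97
F = 97 / sin(45)
= 97 / 0.707107
= 137.18 kN

137.18 kN


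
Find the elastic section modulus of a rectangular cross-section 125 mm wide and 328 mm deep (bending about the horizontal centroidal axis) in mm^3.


S = b * h^2 / 6
= 125 * 328^2 / 6
= 125 * 107584 / 6
= 2241333.33 mm^3

2241333.33 mm^3


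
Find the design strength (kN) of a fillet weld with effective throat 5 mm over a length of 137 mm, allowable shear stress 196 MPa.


Strength = throat * length * allowable stress
= 5 * 137 * 196 N
= 134260 N
= 134.26 kN

134.26 kN


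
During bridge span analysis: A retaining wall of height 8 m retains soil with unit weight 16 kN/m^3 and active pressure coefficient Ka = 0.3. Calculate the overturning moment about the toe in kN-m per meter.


Pa = 0.5 * Ka * gamma * H^2
= 0.5 * 0.3 * 16 * 8^2
= 153.6 kN/m
Arm = H / 3 = 8 / 3 = 2.6667 m
Mo = Pa * arm = Pa * H / 3 = 153.6 * 8 / 3 = 409.6 kN-m/m

409.6 kN-m/m


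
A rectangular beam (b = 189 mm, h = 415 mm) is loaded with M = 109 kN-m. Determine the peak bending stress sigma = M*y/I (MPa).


I = b * h^3 / 12 = 189 * 415^3 / 12 = 1125705656.25 mm^4
y = h / 2 = 415 / 2 = 207.5 mm
M = 109 kN-m = 109000000.0 N-mm
sigma = M * y / I = 109000000.0 * 207.5 / 1125705656.25
= 20.09 MPa

20.09 MPa


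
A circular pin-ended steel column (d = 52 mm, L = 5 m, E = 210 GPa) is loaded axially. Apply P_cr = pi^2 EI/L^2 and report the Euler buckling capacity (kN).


I = pi * d^4 / 64 = 358908.11 mm^4
L = 5000.0 mm
P_cr = pi^2 * E * I / L^2
= 9.8696 * 210000.0 * 358908.11 / 5000.0^2
= 29755.16 N = 29.7552 kN

29.7552 kN


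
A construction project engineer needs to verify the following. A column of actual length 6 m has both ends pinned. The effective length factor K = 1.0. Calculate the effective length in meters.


L_eff = K * L
= 1.0 * 6
= 6.0 m

6.0 m


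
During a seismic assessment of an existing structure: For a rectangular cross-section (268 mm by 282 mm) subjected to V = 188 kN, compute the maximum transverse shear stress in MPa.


A = b * h = 268 * 282 = 75576 mm^2
V = 188 kN = 188000.0 N
tau_max = 1.5 * V / A = 1.5 * 188000.0 / 75576
= 3.7313 MPa

3.7313 MPa


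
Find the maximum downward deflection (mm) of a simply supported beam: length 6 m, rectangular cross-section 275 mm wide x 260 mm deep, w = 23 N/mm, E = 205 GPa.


I = 275 * 260^3 / 12 = 402783333.33 mm^4
L = 6000.0 mm, w = 23 N/mm, E = 205000.0 MPa
delta = 5 * w * L^4 / (384 * E * I)
= 5 * 23 * 6000.0^4 / (384 * 205000.0 * 402783333.33)
= 4.7005 mm

4.7005 mm


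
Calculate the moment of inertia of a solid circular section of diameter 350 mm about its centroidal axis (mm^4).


r = d / 2 = 350 / 2 = 175.0 mm
I = pi * r^4 / 4 = pi * 175.0^4 / 4
= 736617574.34 mm^4

736617574.34 mm^4


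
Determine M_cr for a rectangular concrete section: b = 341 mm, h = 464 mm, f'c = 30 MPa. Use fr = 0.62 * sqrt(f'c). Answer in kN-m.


fr = 0.62 * sqrt(30) = 0.62 * 5.4772 = 3.3959 MPa
I = 341 * 464^3 / 12 = 2838749525.33 mm^4
y_t = 232.0 mm
M_cr = fr * I / y_t = 3.3959 * 2838749525.33 / 232.0 N-mm
= 41.5519 kN-m

41.5519 kN-m


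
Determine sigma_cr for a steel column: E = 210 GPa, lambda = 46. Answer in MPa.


sigma_cr = pi^2 * E / lambda^2
= 9.8696 * 210000.0 / 46^2
= 9.8696 * 210000.0 / 2116
= 979.4976 MPa

979.4976 MPa


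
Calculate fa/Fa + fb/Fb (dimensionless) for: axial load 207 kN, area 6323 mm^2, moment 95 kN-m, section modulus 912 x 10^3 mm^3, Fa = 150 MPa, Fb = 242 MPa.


f_a = P / A = 207000.0 / 6323 = 32.7376 MPa
f_b = M / S = 95000000.0 / 912000.0 = 104.1667 MPa
Ratio = f_a / Fa + f_b / Fb
= 32.7376 / 150 + 104.1667 / 242
= 0.6487 (dimensionless)

0.6487 (dimensionless)


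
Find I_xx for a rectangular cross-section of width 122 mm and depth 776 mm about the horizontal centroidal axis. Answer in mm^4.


I = b * h^3 / 12
= 122 * 776^3 / 12
= 122 * 467288576 / 12
= 4750767189.33 mm^4

4750767189.33 mm^4


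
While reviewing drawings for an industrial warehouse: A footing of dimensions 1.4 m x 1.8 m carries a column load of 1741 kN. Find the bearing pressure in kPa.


A = 1.4 * 1.8 = 2.52 m^2
q = P / A = 1741 / 2.52
= 690.873 kPa

690.873 kPa


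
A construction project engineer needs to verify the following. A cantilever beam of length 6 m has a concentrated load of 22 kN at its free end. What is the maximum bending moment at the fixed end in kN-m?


For a cantilever with a point load at the free end:
M_max = P * L = 22 * 6 = 132 kN-m

132 kN-m


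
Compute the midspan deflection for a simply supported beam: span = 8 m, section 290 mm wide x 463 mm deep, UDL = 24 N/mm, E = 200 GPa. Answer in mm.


I = 290 * 463^3 / 12 = 2398610469.17 mm^4
L = 8000.0 mm, w = 24 N/mm, E = 200000.0 MPa
delta = 5 * w * L^4 / (384 * E * I)
= 5 * 24 * 8000.0^4 / (384 * 200000.0 * 2398610469.17)
= 2.6682 mm

2.6682 mm


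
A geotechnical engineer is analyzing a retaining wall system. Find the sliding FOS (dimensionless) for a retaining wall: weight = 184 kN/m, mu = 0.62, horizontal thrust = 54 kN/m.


Resisting force = mu * W = 0.62 * 184 = 114.08 kN/m
FOS = Resisting / Driving = 114.08 / 54
= 2.1126 (dimensionless)

2.1126 (dimensionless)


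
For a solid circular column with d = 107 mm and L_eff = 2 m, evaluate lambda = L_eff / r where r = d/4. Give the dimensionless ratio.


Radius of gyration r = d / 4 = 107 / 4 = 26.75 mm
L_eff = 2000.0 mm
Slenderness ratio = L / r = 2000.0 / 26.75 = 74.77 (dimensionless)

74.77 (dimensionless)


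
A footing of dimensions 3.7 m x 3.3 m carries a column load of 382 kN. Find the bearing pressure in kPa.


A = 3.7 * 3.3 = 12.21 m^2
q = P / A = 382 / 12.21
= 31.2858 kPa

31.2858 kPa


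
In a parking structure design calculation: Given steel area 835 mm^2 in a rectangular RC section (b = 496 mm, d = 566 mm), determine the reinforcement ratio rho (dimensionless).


rho = As / (b * d)
= 835 / (496 * 566)
= 835 / 280736
= 0.002974 (dimensionless)

0.002974 (dimensionless)


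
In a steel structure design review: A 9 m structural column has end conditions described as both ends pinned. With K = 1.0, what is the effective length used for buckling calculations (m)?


L_eff = K * L
= 1.0 * 9
= 9.0 m

9.0 m


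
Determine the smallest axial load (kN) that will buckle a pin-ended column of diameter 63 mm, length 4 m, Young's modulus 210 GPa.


I = pi * d^4 / 64 = 773271.66 mm^4
L = 4000.0 mm
P_cr = pi^2 * E * I / L^2
= 9.8696 * 210000.0 * 773271.66 / 4000.0^2
= 100168.5 N = 100.1685 kN

100.1685 kN


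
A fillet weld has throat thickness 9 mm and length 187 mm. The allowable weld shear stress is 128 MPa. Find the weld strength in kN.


Strength = throat * length * allowable stress
= 9 * 187 * 128 N
= 215424 N
= 215.42 kN

215.42 kN


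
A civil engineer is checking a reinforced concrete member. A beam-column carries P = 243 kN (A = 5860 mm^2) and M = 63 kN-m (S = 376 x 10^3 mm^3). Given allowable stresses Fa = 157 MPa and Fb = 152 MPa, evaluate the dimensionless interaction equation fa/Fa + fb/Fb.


f_a = P / A = 243000.0 / 5860 = 41.4676 MPa
f_b = M / S = 63000000.0 / 376000.0 = 167.5532 MPa
Ratio = f_a / Fa + f_b / Fb
= 41.4676 / 157 + 167.5532 / 152
= 1.3664 (dimensionless)

1.3664 (dimensionless)


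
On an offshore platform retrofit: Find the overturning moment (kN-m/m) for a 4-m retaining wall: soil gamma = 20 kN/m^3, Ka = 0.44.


Pa = 0.5 * Ka * gamma * H^2
= 0.5 * 0.44 * 20 * 4^2
= 70.4 kN/m
Arm = H / 3 = 4 / 3 = 1.3333 m
Mo = Pa * arm = Pa * H / 3 = 70.4 * 4 / 3 = 93.8667 kN-m/m

93.8667 kN-m/m


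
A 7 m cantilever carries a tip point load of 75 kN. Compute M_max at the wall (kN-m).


For a cantilever with a point load at the free end:
M_max = P * L = 75 * 7 = 525 kN-m

525 kN-m


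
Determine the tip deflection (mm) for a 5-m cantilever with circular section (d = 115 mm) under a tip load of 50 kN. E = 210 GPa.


I = pi * d^4 / 64 = pi * 115^4 / 64 = 8585414.35 mm^4
L = 5000.0 mm, P = 50000.0 N, E = 210000.0 MPa
delta = P * L^3 / (3 * E * I)
= 50000.0 * 5000.0^3 / (3 * 210000.0 * 8585414.35)
= 1155.522 mm

1155.522 mm
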